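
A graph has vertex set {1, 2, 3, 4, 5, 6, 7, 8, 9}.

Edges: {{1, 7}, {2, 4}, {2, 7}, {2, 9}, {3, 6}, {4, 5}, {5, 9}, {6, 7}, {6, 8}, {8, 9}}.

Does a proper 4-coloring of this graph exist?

Yes

The chromatic number is 3. The cycle 8-6-7-2-9-8 has odd length 5, so it cannot be 2-colored; at least 3 colors are needed.
3 colors suffice: 1=a, 2=a, 3=b, 4=b, 5=a, 6=a, 7=b, 8=c, 9=b.
Since 4 ≥ 3, a proper 4-coloring certainly exists.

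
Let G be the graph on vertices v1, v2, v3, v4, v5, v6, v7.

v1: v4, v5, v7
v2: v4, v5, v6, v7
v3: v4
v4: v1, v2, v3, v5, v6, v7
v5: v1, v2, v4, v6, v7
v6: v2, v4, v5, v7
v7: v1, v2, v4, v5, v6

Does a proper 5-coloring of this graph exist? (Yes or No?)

Yes

The chromatic number is 5. v2, v4, v5, v6, v7 are pairwise adjacent (a clique of size 5), so at least 5 colors are needed.
5 colors suffice: v1=4, v2=4, v3=2, v4=1, v5=2, v6=5, v7=3.
That is already a proper 5-coloring.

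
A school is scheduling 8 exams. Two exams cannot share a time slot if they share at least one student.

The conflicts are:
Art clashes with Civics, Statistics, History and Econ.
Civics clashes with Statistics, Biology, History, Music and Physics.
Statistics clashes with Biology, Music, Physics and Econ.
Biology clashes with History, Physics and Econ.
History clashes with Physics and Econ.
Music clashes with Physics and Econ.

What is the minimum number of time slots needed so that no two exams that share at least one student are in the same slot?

4

Civics, Statistics, Music, Physics all conflict with each other, so at least 4 time slots are needed.
A valid assignment using 4 time slots: Art=3, Civics=1, Statistics=2, Biology=3, History=2, Music=3, Physics=4, Econ=1. Each listed conflict is separated.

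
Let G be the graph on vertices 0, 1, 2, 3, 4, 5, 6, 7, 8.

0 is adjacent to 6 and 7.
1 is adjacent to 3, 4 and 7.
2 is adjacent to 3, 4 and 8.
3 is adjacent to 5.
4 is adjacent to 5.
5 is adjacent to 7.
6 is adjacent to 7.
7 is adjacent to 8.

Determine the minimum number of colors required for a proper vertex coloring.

0, 6, 7 are pairwise adjacent, so at least 3 colors are needed.
3 colors suffice: 0=c, 1=b, 2=a, 3=c, 4=c, 5=b, 6=b, 7=a, 8=b. Every edge joins two different colors.

3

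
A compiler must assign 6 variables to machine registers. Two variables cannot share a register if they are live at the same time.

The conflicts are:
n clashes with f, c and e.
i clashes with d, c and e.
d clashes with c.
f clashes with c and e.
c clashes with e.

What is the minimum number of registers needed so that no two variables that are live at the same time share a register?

n, f, c, e are mutually in conflict, so at least 4 registers are needed.
A valid assignment using 4 registers: n=3, i=3, d=2, f=4, c=1, e=2. Every pair that conflicts lands in different registers.

4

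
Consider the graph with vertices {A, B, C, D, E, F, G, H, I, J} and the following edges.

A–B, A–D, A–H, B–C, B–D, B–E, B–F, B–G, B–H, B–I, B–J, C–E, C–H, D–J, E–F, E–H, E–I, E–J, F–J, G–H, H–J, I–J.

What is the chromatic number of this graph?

B, C, E, H form a clique, so at least 4 colors are needed.
A valid assignment using 4 colors: A=3, B=1, C=4, D=2, E=3, F=2, G=3, H=2, I=2, J=4. No two adjacent vertices share a color.

4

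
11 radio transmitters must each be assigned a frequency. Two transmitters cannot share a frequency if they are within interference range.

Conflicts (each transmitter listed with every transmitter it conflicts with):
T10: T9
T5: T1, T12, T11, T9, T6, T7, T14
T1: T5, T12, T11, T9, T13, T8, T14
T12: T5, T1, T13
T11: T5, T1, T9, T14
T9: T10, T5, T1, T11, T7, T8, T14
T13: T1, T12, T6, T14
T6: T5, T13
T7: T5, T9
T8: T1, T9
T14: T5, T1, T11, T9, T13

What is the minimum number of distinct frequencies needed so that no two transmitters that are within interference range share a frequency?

5

T5, T1, T11, T9, T14 all conflict with each other, so at least 5 frequencies are needed.
A valid assignment using 5 frequencies: T10=1, T5=3, T1=1, T12=4, T11=5, T9=2, T13=2, T6=1, T7=1, T8=3, T14=4. Each listed conflict is separated.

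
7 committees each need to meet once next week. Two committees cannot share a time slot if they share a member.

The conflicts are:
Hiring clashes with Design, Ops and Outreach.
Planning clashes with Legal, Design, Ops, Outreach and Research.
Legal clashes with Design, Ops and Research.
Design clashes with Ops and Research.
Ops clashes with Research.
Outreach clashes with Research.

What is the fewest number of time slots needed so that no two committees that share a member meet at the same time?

Planning, Legal, Design, Ops, Research are mutually in conflict, so at least 5 time slots are needed.
5 time slots suffice: time slot 1 → {Ops, Outreach}; time slot 2 → {Design}; time slot 3 → {Hiring, Research}; time slot 4 → {Planning}; time slot 5 → {Legal}. Each listed conflict is separated.

5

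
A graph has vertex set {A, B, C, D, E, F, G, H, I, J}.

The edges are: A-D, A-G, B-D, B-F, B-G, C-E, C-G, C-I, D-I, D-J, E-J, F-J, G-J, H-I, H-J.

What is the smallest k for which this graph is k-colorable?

3

The cycle G-B-D-I-C-G has odd length 5, so it cannot be 2-colored; at least 3 colors are needed.
3 colors suffice: color red → {A, B, I, J}; color blue → {D, E, F, G, H}; color green → {C}. No two adjacent vertices share a color.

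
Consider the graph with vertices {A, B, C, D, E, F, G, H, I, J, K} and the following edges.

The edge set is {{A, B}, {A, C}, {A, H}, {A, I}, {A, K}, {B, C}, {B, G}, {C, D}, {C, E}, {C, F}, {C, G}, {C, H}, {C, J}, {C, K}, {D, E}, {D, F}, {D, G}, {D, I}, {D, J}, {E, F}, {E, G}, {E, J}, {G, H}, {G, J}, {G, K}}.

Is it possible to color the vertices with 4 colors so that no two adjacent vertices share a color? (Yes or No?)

C, D, E, G, J form a clique, so at least 5 colors are needed.
So 4 colors are not enough.

No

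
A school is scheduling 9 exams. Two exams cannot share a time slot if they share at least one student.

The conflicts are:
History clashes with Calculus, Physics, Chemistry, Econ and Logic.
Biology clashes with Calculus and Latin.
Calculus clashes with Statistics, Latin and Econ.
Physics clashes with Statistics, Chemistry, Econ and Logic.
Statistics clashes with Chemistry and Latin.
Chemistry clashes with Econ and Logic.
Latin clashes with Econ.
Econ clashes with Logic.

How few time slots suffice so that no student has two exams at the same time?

History, Physics, Chemistry, Econ, Logic all conflict with each other, so at least 5 time slots are needed.
Using 5 time slots: History=3, Biology=1, Calculus=2, Physics=4, Statistics=1, Chemistry=2, Latin=3, Econ=1, Logic=5. No two conflicting exams share a time slot.

5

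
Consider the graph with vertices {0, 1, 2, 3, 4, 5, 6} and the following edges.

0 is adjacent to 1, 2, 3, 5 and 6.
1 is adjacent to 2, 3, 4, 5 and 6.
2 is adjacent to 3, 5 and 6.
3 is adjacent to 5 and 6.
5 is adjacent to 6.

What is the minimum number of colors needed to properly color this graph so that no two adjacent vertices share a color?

0, 1, 2, 3, 5, 6 are mutually adjacent (a clique of size 6), so at least 6 colors are needed.
6 colors suffice: color red → {1}; color blue → {3, 4}; color green → {5}; color yellow → {0}; color purple → {2}; color orange → {6}. Each edge has distinct colors on its endpoints.

6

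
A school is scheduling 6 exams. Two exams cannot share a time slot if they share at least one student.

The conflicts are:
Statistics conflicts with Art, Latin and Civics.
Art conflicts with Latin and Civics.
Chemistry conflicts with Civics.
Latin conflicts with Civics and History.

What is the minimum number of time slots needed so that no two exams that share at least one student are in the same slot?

4

Statistics, Art, Latin, Civics are mutually in conflict, so at least 4 time slots are needed.
A valid assignment using 4 time slots: Statistics=3, Art=4, Chemistry=2, Latin=2, Civics=1, History=1. Each listed conflict is separated.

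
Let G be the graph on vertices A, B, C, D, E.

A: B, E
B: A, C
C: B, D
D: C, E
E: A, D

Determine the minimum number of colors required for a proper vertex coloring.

The cycle B-C-D-E-A-B has odd length 5, so it cannot be 2-colored; at least 3 colors are needed.
3 colors suffice: color 1 → {B, D}; color 2 → {C, E}; color 3 → {A}. No two adjacent vertices share a color.

3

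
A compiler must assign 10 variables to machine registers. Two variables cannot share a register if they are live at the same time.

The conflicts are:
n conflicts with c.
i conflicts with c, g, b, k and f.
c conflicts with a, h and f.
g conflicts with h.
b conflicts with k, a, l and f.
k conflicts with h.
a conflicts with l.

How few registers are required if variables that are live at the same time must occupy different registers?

i, c, f pairwise conflict, so at least 3 registers are needed.
A valid assignment using 3 registers: n=2, i=2, c=1, g=1, b=1, k=3, a=2, h=2, l=3, f=3. Every pair that conflicts lands in different registers.

3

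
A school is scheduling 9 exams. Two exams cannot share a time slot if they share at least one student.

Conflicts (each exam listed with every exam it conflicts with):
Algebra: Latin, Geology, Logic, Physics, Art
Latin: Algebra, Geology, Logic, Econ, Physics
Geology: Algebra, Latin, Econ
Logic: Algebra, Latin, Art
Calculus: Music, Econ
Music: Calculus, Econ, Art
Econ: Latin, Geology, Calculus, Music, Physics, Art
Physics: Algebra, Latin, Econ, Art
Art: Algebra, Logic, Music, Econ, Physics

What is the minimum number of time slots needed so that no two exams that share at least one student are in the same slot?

3

Calculus, Music, Econ are mutually in conflict, so at least 3 time slots are needed.
3 time slots suffice: time slot 1 → {Algebra, Econ}; time slot 2 → {Latin, Calculus, Art}; time slot 3 → {Geology, Logic, Music, Physics}. No two conflicting exams share a time slot.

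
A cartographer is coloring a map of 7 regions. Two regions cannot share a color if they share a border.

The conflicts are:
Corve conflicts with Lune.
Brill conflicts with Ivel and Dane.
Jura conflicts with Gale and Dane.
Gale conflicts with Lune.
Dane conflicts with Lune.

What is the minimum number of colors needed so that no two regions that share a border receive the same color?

Corve and Lune conflict, so at least 2 colors are needed.
2 colors suffice: color 1 → {Brill, Jura, Lune}; color 2 → {Corve, Ivel, Gale, Dane}. Every pair that conflicts lands in different colors.

2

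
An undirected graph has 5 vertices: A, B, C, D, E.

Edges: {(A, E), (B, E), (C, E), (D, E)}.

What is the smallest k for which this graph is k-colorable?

2

B and E are adjacent, so at least 2 colors are needed.
2 colors suffice: color red → {E}; color blue → {A, B, C, D}. Each edge has distinct colors on its endpoints.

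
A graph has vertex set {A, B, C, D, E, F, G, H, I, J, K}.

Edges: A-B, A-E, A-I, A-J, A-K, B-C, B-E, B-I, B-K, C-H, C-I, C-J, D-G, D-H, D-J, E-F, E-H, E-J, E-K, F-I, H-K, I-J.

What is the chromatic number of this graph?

4

A, B, E, K are pairwise adjacent (a clique of size 4), so at least 4 colors are needed.
4 colors suffice: A=3, B=2, C=3, D=1, E=1, F=2, G=2, H=2, I=1, J=2, K=4. Each edge has distinct colors on its endpoints.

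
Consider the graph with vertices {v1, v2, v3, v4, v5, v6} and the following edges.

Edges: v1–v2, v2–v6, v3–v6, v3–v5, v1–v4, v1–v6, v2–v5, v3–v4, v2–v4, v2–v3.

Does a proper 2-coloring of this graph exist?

No

v1, v2, v4 are pairwise adjacent, so at least 3 colors are needed.
So 2 colors are not enough.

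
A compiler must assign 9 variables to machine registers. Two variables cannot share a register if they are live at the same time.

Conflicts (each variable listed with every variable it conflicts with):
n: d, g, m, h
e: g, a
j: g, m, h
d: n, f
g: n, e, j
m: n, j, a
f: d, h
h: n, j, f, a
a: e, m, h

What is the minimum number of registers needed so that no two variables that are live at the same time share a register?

The cycle e-g-j-h-a-e has odd length 5, so it cannot be 2-colored; at least 3 registers are needed.
Using 3 registers: n=2, e=3, j=2, d=1, g=1, m=1, f=2, h=1, a=2. Each listed conflict is separated.

3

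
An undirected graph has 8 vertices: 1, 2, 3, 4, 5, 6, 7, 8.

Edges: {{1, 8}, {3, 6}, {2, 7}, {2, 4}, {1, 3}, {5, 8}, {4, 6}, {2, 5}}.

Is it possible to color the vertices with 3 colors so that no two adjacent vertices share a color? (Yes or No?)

The chromatic number is 3. The cycle 5-8-1-3-6-4-2-5 has odd length 7, so it cannot be 2-colored; at least 3 colors are needed.
3 colors suffice: color red → {2, 3, 8}; color blue → {1, 4, 5, 7}; color green → {6}.
That is already a proper 3-coloring.

Yes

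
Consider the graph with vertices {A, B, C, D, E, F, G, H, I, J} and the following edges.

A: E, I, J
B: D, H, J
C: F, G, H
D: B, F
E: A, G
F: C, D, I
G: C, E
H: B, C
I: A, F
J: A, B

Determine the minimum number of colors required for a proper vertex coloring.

3

The cycle D-B-H-C-F-D has odd length 5, so it cannot be 2-colored; at least 3 colors are needed.
3 colors suffice: color 1 → {A, B, C}; color 2 → {E, F, H, J}; color 3 → {D, G, I}. Each edge has distinct colors on its endpoints.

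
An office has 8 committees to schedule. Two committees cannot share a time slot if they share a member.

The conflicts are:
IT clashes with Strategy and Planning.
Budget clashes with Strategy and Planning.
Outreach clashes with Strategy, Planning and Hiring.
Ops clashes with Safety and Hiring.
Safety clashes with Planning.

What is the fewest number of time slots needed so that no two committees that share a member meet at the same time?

3

The cycle Outreach-Hiring-Ops-Safety-Planning-Outreach has odd length 5, so it cannot be 2-colored; at least 3 time slots are needed.
3 time slots suffice: time slot 1 → {Ops, Strategy, Planning}; time slot 2 → {IT, Budget, Outreach, Safety}; time slot 3 → {Hiring}. Each listed conflict is separated.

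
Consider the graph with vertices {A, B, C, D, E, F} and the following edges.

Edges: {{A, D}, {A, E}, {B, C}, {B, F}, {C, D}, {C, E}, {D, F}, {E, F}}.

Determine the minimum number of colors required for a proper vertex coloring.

2

C and D are adjacent, so at least 2 colors are needed.
2 colors suffice: A=1, B=2, C=1, D=2, E=2, F=1. Each edge has distinct colors on its endpoints.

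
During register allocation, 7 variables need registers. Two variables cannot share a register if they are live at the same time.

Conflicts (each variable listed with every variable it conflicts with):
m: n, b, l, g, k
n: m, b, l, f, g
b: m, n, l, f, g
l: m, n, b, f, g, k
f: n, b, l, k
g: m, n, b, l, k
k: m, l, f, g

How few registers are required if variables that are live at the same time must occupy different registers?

5

m, n, b, l, g pairwise conflict, so at least 5 registers are needed.
Using 5 registers: m=2, n=3, b=4, l=1, f=2, g=5, k=3. Each listed conflict is separated.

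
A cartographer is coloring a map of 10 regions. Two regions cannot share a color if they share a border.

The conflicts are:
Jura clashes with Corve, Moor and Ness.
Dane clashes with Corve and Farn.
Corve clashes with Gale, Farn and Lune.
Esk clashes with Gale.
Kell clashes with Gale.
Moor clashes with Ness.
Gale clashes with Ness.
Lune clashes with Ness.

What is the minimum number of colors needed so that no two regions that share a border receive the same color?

3

Dane, Corve, Farn all conflict with each other, so at least 3 colors are needed.
One proper 3-coloring: Jura=2, Dane=3, Corve=1, Esk=1, Kell=1, Moor=3, Gale=2, Farn=2, Lune=2, Ness=1. Every pair that conflicts lands in different colors.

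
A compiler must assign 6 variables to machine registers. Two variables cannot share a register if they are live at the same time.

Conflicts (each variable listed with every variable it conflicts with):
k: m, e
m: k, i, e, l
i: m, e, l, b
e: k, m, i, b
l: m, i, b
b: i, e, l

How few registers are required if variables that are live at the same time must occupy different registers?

3

m, i, e are mutually in conflict, so at least 3 registers are needed.
3 registers suffice: register 1 → {e, l}; register 2 → {k, i}; register 3 → {m, b}. Every pair that conflicts lands in different registers.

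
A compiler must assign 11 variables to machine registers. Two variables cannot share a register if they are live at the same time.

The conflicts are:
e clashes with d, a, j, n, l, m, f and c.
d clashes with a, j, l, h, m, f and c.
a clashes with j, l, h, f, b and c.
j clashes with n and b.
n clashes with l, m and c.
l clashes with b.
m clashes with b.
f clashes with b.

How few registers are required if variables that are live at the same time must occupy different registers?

e, d, a, c are mutually in conflict, so at least 4 registers are needed.
Using 4 registers: e=3, d=2, a=1, j=4, n=1, l=4, h=3, m=4, f=4, b=2, c=4. No two conflicting variables share a register.

4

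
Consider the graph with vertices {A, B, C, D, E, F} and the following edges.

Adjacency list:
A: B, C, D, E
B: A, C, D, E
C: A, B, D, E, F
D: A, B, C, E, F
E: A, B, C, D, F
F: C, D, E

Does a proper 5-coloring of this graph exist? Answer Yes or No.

The chromatic number is 5. A, B, C, D, E form a clique, so at least 5 colors are needed.
5 colors suffice: A=4, B=5, C=1, D=2, E=3, F=4.
That is already a proper 5-coloring.

Yes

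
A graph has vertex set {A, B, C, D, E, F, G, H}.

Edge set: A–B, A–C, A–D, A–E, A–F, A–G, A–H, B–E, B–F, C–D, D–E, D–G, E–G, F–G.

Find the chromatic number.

4

A, D, E, G are pairwise adjacent (a clique of size 4), so at least 4 colors are needed.
4 colors suffice: color 1 → {A}; color 2 → {D, F, H}; color 3 → {B, C, G}; color 4 → {E}. Every edge joins two different colors.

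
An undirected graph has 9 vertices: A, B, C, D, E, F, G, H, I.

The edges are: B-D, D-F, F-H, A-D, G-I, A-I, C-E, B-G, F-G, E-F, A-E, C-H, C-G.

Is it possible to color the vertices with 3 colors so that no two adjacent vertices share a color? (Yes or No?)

The chromatic number is 3. The cycle G-I-A-E-C-G has odd length 5, so it cannot be 2-colored; at least 3 colors are needed.
A valid assignment using 3 colors: A=1, B=2, C=2, D=3, E=3, F=2, G=1, H=1, I=2.
That is already a proper 3-coloring.

Yes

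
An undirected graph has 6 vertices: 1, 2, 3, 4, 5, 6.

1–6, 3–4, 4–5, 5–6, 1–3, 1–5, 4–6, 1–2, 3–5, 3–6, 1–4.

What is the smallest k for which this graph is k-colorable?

5

1, 3, 4, 5, 6 are mutually adjacent (a clique of size 5), so at least 5 colors are needed.
One proper 5-coloring: 1=a, 2=b, 3=e, 4=c, 5=b, 6=d. Each edge has distinct colors on its endpoints.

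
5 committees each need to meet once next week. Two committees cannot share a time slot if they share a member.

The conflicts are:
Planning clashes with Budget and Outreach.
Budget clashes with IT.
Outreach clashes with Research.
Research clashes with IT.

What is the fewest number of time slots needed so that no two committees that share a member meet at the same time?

3

The cycle Budget-IT-Research-Outreach-Planning-Budget has odd length 5, so it cannot be 2-colored; at least 3 time slots are needed.
A valid assignment using 3 time slots: Planning=2, Budget=1, Outreach=3, Research=1, IT=2. No two conflicting committees share a time slot.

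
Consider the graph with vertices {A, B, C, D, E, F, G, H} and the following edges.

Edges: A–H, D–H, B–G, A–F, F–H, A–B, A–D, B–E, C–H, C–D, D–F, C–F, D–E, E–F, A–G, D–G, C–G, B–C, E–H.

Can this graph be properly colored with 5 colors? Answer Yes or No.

The chromatic number is 4. A, D, F, H form a clique, so at least 4 colors are needed.
A valid assignment using 4 colors: A=2, B=1, C=2, D=1, E=2, F=4, G=3, H=3.
Since 5 ≥ 4, a proper 5-coloring certainly exists.

Yes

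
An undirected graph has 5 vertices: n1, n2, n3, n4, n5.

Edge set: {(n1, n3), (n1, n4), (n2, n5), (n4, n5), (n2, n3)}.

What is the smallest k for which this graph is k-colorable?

3

The cycle n1-n3-n2-n5-n4-n1 has odd length 5, so it cannot be 2-colored; at least 3 colors are needed.
3 colors suffice: color 1 → {n2, n4}; color 2 → {n3, n5}; color 3 → {n1}. Every edge joins two different colors.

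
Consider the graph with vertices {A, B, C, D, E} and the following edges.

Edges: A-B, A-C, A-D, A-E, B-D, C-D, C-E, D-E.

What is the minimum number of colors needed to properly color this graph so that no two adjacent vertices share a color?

4

A, C, D, E form a clique, so at least 4 colors are needed.
4 colors suffice: A=blue, B=green, C=green, D=red, E=yellow. Every edge joins two different colors.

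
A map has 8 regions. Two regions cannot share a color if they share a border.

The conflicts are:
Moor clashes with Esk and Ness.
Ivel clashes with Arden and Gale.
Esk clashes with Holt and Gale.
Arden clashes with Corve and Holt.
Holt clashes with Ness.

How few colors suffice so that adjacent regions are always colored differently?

3

The cycle Arden-Ivel-Gale-Esk-Holt-Arden has odd length 5, so it cannot be 2-colored; at least 3 colors are needed.
3 colors suffice: color 1 → {Esk, Arden, Ness}; color 2 → {Moor, Corve, Holt, Gale}; color 3 → {Ivel}. No two conflicting regions share a color.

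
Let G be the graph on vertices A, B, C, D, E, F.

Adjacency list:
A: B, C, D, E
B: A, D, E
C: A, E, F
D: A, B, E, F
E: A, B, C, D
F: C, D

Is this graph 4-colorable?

The chromatic number is 4. A, B, D, E are mutually adjacent (a clique of size 4), so at least 4 colors are needed.
A valid assignment using 4 colors: A=2, B=4, C=1, D=1, E=3, F=2.
That is already a proper 4-coloring.

Yes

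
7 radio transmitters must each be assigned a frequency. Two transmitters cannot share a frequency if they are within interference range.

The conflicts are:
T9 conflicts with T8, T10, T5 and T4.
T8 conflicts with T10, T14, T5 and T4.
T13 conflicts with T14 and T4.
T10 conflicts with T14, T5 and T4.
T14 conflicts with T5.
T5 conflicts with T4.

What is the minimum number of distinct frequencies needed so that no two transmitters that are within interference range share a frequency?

5

T9, T8, T10, T5, T4 all conflict with each other, so at least 5 frequencies are needed.
5 frequencies suffice: T9=5, T8=3, T13=1, T10=1, T14=4, T5=2, T4=4. Each listed conflict is separated.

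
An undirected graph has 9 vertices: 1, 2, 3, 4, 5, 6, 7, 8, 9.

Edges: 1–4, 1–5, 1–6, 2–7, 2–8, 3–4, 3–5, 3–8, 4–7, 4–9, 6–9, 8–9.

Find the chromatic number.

The cycle 4-7-2-8-9-4 has odd length 5, so it cannot be 2-colored; at least 3 colors are needed.
A valid assignment using 3 colors: 1=blue, 2=blue, 3=blue, 4=red, 5=red, 6=red, 7=green, 8=red, 9=blue. Every edge joins two different colors.

3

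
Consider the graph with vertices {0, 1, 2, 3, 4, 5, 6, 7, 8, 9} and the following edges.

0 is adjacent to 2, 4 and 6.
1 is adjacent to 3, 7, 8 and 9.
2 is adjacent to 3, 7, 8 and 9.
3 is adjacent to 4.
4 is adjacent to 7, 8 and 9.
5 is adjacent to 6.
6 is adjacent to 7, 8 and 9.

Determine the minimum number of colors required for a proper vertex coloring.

1 and 8 are adjacent, so at least 2 colors are needed.
2 colors suffice: color a → {1, 2, 4, 6}; color b → {0, 3, 5, 7, 8, 9}. Each edge has distinct colors on its endpoints.

2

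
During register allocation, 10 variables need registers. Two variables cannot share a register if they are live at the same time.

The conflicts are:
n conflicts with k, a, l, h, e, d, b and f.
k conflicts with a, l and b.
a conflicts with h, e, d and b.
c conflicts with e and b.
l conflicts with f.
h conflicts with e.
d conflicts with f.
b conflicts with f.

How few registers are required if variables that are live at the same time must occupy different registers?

n, a, h, e are mutually in conflict, so at least 4 registers are needed.
4 registers suffice: register 1 → {n, c}; register 2 → {a, f}; register 3 → {l, e, d, b}; register 4 → {k, h}. Every pair that conflicts lands in different registers.

4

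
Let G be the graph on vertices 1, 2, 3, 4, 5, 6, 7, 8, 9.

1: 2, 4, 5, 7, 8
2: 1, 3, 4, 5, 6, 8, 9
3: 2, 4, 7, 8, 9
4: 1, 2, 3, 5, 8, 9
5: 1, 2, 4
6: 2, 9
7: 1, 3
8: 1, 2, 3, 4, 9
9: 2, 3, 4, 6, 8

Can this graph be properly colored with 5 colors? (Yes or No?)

Yes

The chromatic number is 5. 2, 3, 4, 8, 9 are pairwise adjacent (a clique of size 5), so at least 5 colors are needed.
5 colors suffice: color a → {2, 7}; color b → {4, 6}; color c → {1, 3}; color d → {5, 8}; color e → {9}.
That is already a proper 5-coloring.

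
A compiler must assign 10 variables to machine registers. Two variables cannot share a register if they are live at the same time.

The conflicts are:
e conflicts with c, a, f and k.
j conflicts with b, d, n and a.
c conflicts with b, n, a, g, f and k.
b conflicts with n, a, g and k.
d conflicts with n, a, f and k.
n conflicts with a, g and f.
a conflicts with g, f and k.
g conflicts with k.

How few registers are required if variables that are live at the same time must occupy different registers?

c, b, n, a, g pairwise conflict, so at least 5 registers are needed.
5 registers suffice: register 1 → {a}; register 2 → {n, k}; register 3 → {c, d}; register 4 → {b, f}; register 5 → {e, j, g}. Every pair that conflicts lands in different registers.

5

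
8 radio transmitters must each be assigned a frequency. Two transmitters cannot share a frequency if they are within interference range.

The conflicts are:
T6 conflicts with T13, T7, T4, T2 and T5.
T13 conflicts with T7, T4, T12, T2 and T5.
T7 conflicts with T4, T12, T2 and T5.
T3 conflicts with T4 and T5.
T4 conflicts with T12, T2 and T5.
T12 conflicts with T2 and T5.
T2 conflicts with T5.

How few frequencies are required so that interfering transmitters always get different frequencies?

T13, T7, T4, T12, T2, T5 all conflict with each other, so at least 6 frequencies are needed.
6 frequencies suffice: frequency 1 → {T5}; frequency 2 → {T4}; frequency 3 → {T3, T2}; frequency 4 → {T7}; frequency 5 → {T13}; frequency 6 → {T6, T12}. Every pair that conflicts lands in different frequencies.

6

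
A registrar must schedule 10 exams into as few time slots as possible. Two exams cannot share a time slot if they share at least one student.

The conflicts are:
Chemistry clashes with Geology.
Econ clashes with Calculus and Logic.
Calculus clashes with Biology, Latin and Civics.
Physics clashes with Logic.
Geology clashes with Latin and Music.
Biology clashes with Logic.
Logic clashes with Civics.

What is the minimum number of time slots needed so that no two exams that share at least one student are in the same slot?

Calculus and Biology conflict, so at least 2 time slots are needed.
A valid assignment using 2 time slots: Chemistry=2, Econ=2, Calculus=1, Physics=2, Geology=1, Biology=2, Latin=2, Logic=1, Civics=2, Music=2. Each listed conflict is separated.

2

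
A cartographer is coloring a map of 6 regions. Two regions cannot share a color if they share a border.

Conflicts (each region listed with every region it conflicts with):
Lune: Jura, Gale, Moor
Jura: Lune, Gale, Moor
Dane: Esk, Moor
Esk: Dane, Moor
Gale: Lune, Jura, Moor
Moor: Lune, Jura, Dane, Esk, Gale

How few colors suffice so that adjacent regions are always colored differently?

Lune, Jura, Gale, Moor are mutually in conflict, so at least 4 colors are needed.
4 colors suffice: color 1 → {Moor}; color 2 → {Dane, Gale}; color 3 → {Jura, Esk}; color 4 → {Lune}. Every pair that conflicts lands in different colors.

4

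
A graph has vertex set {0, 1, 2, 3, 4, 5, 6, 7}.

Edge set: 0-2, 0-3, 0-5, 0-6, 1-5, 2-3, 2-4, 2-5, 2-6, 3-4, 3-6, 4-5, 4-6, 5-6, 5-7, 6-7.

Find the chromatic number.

2, 3, 4, 6 are pairwise adjacent (a clique of size 4), so at least 4 colors are needed.
A valid assignment using 4 colors: 0=yellow, 1=red, 2=green, 3=blue, 4=yellow, 5=blue, 6=red, 7=green. Every edge joins two different colors.

4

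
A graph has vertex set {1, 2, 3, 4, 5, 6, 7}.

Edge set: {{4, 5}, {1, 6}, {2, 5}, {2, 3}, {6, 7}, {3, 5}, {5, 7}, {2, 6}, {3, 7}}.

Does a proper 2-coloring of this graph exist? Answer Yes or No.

2, 3, 5 are mutually adjacent, so at least 3 colors are needed.
So 2 colors are not enough.

No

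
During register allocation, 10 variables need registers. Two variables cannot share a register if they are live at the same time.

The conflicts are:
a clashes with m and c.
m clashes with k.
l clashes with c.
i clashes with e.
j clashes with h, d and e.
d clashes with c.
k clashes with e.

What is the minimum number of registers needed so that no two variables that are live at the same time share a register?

The cycle c-d-j-e-k-m-a-c has odd length 7, so it cannot be 2-colored; at least 3 registers are needed.
3 registers suffice: a=2, m=1, l=2, i=2, j=2, h=1, d=3, k=2, c=1, e=1. Every pair that conflicts lands in different registers.

3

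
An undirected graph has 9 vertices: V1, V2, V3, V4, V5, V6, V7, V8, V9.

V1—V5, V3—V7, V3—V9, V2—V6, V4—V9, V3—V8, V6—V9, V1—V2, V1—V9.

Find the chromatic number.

2

V2 and V6 are adjacent, so at least 2 colors are needed.
2 colors suffice: V1=blue, V2=red, V3=blue, V4=blue, V5=red, V6=blue, V7=red, V8=red, V9=red. Each edge has distinct colors on its endpoints.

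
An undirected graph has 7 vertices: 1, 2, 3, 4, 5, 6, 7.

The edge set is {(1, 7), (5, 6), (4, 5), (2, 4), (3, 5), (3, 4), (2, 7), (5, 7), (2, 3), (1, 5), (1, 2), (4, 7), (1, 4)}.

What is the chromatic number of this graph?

4

1, 4, 5, 7 are pairwise adjacent (a clique of size 4), so at least 4 colors are needed.
4 colors suffice: color a → {2, 5}; color b → {4, 6}; color c → {3, 7}; color d → {1}. Every edge joins two different colors.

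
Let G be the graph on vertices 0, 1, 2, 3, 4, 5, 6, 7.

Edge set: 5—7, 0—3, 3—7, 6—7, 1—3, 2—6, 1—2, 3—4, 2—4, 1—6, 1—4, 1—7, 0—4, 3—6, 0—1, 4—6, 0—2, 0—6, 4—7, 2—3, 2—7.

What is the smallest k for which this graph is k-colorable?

6

0, 1, 2, 3, 4, 6 are mutually adjacent (a clique of size 6), so at least 6 colors are needed.
6 colors suffice: color a → {2, 5}; color b → {6}; color c → {0, 7}; color d → {3}; color e → {4}; color f → {1}. No two adjacent vertices share a color.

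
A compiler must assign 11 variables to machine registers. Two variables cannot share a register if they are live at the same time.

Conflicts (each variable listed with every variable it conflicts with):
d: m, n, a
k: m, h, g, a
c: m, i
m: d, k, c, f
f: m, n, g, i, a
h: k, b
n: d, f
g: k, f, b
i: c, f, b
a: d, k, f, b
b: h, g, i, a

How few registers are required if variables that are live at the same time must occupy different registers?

2

f and i conflict, so at least 2 registers are needed.
2 registers suffice: register 1 → {d, k, c, f, b}; register 2 → {m, h, n, g, i, a}. No two conflicting variables share a register.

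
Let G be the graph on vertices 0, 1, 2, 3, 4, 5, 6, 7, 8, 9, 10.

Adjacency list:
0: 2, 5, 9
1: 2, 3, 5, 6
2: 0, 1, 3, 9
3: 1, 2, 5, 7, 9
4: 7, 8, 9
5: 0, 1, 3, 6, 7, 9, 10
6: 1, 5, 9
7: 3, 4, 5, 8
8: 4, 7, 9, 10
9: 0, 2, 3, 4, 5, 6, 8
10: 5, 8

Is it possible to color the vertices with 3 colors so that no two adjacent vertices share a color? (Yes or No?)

The chromatic number is 3. 1, 5, 6 form a triangle, so at least 3 colors are needed.
3 colors suffice: color red → {2, 5, 8}; color blue → {1, 7, 9, 10}; color green → {0, 3, 4, 6}.
That is already a proper 3-coloring.

Yes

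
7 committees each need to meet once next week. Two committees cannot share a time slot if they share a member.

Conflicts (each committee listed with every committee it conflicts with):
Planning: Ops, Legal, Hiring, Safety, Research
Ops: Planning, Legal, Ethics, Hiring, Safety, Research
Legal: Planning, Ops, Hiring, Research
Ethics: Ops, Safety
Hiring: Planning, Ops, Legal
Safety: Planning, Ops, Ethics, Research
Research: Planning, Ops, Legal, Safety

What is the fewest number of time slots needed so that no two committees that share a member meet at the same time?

4

Planning, Ops, Safety, Research pairwise conflict, so at least 4 time slots are needed.
4 time slots suffice: time slot 1 → {Ops}; time slot 2 → {Planning, Ethics}; time slot 3 → {Hiring, Research}; time slot 4 → {Legal, Safety}. Each listed conflict is separated.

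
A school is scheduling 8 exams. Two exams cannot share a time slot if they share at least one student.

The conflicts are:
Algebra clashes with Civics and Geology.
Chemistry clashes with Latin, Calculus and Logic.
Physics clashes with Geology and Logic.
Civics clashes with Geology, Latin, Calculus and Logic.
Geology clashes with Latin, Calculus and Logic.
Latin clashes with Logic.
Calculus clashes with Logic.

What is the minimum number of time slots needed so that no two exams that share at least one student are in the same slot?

Civics, Geology, Calculus, Logic are mutually in conflict, so at least 4 time slots are needed.
A valid assignment using 4 time slots: Algebra=2, Chemistry=1, Physics=3, Civics=3, Geology=1, Latin=4, Calculus=4, Logic=2. No two conflicting exams share a time slot.

4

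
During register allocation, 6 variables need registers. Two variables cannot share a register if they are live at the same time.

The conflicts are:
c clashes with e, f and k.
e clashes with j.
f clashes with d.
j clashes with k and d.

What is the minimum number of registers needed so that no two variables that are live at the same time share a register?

The cycle f-d-j-k-c-f has odd length 5, so it cannot be 2-colored; at least 3 registers are needed.
Using 3 registers: c=1, e=2, f=3, j=1, k=2, d=2. Each listed conflict is separated.

3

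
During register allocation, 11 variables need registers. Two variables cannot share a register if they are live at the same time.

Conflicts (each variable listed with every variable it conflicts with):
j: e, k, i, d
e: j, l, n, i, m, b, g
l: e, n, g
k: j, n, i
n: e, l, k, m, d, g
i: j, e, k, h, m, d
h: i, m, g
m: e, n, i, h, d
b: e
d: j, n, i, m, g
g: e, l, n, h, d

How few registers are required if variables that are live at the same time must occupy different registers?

e, l, n, g are mutually in conflict, so at least 4 registers are needed.
4 registers suffice: register 1 → {e, k, h, d}; register 2 → {n, i, b}; register 3 → {j, m, g}; register 4 → {l}. Every pair that conflicts lands in different registers.

4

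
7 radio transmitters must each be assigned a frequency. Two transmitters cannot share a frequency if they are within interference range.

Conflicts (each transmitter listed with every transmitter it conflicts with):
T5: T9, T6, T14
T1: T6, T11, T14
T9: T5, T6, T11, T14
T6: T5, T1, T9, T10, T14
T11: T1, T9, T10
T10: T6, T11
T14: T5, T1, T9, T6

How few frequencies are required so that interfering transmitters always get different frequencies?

4

T5, T9, T6, T14 pairwise conflict, so at least 4 frequencies are needed.
4 frequencies suffice: frequency 1 → {T6, T11}; frequency 2 → {T1, T9, T10}; frequency 3 → {T14}; frequency 4 → {T5}. Each listed conflict is separated.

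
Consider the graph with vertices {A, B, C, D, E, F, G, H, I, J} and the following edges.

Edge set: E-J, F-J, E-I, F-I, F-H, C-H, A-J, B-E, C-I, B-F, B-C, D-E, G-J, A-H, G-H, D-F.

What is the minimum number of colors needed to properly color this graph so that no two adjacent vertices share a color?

G and J are adjacent, so at least 2 colors are needed.
2 colors suffice: A=red, B=blue, C=red, D=blue, E=red, F=red, G=red, H=blue, I=blue, J=blue. Every edge joins two different colors.

2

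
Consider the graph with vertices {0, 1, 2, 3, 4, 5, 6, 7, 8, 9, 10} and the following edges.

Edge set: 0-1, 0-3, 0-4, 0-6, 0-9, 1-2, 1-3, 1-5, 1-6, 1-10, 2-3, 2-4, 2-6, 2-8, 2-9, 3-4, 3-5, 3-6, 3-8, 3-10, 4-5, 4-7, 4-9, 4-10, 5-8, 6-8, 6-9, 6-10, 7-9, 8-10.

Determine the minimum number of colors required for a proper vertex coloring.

2, 3, 6, 8 form a clique, so at least 4 colors are needed.
4 colors suffice: color a → {3, 9}; color b → {4, 6}; color c → {0, 2, 5, 7, 10}; color d → {1, 8}. Every edge joins two different colors.

4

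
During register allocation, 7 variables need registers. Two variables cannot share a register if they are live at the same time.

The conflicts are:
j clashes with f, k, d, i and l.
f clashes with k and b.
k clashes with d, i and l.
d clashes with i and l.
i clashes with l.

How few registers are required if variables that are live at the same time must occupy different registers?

j, k, d, i, l pairwise conflict, so at least 5 registers are needed.
Using 5 registers: j=2, f=3, k=1, d=5, i=3, l=4, b=1. Each listed conflict is separated.

5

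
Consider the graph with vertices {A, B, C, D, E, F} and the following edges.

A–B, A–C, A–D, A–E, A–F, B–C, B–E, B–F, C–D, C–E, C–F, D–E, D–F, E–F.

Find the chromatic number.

A, C, D, E, F are mutually adjacent (a clique of size 5), so at least 5 colors are needed.
One proper 5-coloring: A=4, B=5, C=3, D=5, E=2, F=1. Every edge joins two different colors.

5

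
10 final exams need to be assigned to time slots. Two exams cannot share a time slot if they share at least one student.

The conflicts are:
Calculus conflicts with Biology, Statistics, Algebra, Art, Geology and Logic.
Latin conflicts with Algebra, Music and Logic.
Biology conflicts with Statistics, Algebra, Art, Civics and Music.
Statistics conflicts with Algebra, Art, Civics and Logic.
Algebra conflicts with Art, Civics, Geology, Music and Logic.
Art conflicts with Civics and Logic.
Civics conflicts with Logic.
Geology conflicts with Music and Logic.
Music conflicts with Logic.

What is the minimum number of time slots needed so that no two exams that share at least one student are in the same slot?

Statistics, Algebra, Art, Civics, Logic pairwise conflict, so at least 5 time slots are needed.
Using 5 time slots: Calculus=5, Latin=4, Biology=2, Statistics=3, Algebra=1, Art=4, Civics=5, Geology=4, Music=3, Logic=2. No two conflicting exams share a time slot.

5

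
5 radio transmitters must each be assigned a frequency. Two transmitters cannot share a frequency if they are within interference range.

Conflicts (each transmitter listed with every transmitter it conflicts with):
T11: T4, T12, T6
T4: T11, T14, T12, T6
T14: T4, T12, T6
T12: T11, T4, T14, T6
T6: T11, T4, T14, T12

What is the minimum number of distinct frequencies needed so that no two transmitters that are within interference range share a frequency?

T11, T4, T12, T6 are mutually in conflict, so at least 4 frequencies are needed.
4 frequencies suffice: frequency 1 → {T6}; frequency 2 → {T12}; frequency 3 → {T4}; frequency 4 → {T11, T14}. Each listed conflict is separated.

4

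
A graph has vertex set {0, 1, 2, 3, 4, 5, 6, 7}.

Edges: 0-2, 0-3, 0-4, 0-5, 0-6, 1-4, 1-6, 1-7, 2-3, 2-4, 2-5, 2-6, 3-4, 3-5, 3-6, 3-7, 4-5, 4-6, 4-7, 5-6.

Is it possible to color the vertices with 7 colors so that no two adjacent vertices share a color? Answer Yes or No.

Yes

The chromatic number is 6. 0, 2, 3, 4, 5, 6 are pairwise adjacent (a clique of size 6), so at least 6 colors are needed.
One proper 6-coloring: 0=f, 1=c, 2=e, 3=c, 4=a, 5=d, 6=b, 7=b.
Since 7 ≥ 6, a proper 7-coloring certainly exists.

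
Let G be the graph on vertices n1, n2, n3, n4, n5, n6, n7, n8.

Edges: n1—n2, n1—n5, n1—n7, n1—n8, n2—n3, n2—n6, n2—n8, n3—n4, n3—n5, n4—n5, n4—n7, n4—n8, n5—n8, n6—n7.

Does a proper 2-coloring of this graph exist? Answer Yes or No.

n1, n5, n8 are pairwise adjacent, so at least 3 colors are needed.
So 2 colors are not enough.

No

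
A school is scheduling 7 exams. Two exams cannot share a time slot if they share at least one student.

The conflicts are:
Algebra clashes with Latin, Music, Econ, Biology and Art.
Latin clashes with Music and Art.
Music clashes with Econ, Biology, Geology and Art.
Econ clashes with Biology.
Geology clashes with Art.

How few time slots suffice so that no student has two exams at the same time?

Algebra, Music, Econ, Biology all conflict with each other, so at least 4 time slots are needed.
A valid assignment using 4 time slots: Algebra=2, Latin=4, Music=1, Econ=3, Biology=4, Geology=2, Art=3. Each listed conflict is separated.

4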